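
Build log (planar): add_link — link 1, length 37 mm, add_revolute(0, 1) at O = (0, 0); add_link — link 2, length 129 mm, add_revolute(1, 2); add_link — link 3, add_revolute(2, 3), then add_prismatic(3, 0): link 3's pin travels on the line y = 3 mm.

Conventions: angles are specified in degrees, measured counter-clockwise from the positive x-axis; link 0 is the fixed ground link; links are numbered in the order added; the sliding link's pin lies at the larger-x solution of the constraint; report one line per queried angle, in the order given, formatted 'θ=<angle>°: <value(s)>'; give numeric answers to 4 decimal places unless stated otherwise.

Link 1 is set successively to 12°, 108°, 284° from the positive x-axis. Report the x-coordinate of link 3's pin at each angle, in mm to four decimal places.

geometry: r = 37 mm, L = 129 mm, e = 3 mm
θ=12°: crank pin P = (r cos θ, r sin θ) = (36.191461, 7.692733)
θ=12°: h = r sin θ − e = 7.692733 − 3 = 4.692733
θ=12°: x = r cos θ + √(L² − h²) = 36.191461 + 128.914616 = 165.106077
θ=108°: crank pin P = (r cos θ, r sin θ) = (-11.433629, 35.189091)
θ=108°: h = r sin θ − e = 35.189091 − 3 = 32.189091
θ=108°: x = r cos θ + √(L² − h²) = -11.433629 + 124.919424 = 113.485795
θ=284°: crank pin P = (r cos θ, r sin θ) = (8.951110, -35.900942)
θ=284°: h = r sin θ − e = -35.900942 − 3 = -38.900942
θ=284°: x = r cos θ + √(L² − h²) = 8.951110 + 122.994783 = 131.945893

θ=12°: 165.1061
θ=108°: 113.4858
θ=284°: 131.9459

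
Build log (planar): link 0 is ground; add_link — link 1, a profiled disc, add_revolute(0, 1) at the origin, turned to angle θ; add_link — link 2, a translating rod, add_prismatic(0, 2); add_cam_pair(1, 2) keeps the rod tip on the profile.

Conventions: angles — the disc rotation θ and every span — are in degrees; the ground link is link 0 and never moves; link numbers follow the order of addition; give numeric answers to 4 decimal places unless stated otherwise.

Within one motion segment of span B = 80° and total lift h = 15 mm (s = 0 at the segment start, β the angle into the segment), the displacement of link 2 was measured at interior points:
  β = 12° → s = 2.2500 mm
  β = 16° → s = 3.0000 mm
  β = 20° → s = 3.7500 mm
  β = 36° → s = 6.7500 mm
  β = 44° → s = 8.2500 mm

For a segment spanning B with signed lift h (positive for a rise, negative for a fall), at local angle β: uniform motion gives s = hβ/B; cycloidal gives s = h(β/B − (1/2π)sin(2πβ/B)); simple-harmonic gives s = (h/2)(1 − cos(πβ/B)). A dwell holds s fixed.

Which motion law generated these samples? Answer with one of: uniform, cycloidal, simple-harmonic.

candidates at β/B = r: uniform s = h·r (linear in β); cycloidal s = h·(r − sin(2πr)/(2π)); simple-harmonic s = (h/2)(1 − cos(πr))
β=12°: printed 2.2500 | uniform 2.2500, cycloidal 0.3186, simple-harmonic 0.8175
β=16°: printed 3.0000 | uniform 3.0000, cycloidal 0.7295, simple-harmonic 1.4324
β=20°: printed 3.7500 | uniform 3.7500, cycloidal 1.3627, simple-harmonic 2.1967
β=36°: printed 6.7500 | uniform 6.7500, cycloidal 6.0123, simple-harmonic 6.3267
β=44°: printed 8.2500 | uniform 8.2500, cycloidal 8.9877, simple-harmonic 8.6733
only one law matches every sample → uniform

uniform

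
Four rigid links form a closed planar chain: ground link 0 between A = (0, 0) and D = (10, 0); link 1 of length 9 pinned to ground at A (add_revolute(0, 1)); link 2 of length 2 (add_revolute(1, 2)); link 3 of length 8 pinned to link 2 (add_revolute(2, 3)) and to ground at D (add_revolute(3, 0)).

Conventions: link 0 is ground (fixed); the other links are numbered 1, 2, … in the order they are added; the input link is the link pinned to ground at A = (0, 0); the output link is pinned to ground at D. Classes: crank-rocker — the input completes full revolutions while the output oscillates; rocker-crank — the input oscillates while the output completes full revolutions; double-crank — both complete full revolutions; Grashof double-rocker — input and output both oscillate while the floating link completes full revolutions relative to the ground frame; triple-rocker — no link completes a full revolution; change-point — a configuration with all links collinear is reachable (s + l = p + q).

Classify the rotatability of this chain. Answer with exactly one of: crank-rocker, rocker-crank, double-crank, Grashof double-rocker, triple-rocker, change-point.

lengths: ground=10, input=9, coupler=2, output=8
sorted: s=2 (shortest), l=10 (longest), p+q=17
s + l = 12 vs p + q = 17
s + l < p + q (Grashof) with shortest = coupler link → Grashof double-rocker

Grashof double-rocker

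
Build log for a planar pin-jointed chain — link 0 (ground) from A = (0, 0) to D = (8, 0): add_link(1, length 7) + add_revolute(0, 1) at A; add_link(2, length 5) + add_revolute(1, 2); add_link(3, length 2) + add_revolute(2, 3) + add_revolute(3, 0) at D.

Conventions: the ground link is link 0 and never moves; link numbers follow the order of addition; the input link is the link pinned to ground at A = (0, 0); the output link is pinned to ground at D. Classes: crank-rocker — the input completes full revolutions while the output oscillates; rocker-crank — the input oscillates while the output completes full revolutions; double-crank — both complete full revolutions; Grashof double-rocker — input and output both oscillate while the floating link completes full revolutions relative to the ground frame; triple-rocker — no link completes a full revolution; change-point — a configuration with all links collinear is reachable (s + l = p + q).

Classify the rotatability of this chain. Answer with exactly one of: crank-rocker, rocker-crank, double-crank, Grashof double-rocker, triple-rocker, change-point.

lengths: ground=8, input=7, coupler=5, output=2
sorted: s=2 (shortest), l=8 (longest), p+q=12
s + l = 10 vs p + q = 12
s + l < p + q (Grashof) with shortest = output link → rocker-crank

rocker-crank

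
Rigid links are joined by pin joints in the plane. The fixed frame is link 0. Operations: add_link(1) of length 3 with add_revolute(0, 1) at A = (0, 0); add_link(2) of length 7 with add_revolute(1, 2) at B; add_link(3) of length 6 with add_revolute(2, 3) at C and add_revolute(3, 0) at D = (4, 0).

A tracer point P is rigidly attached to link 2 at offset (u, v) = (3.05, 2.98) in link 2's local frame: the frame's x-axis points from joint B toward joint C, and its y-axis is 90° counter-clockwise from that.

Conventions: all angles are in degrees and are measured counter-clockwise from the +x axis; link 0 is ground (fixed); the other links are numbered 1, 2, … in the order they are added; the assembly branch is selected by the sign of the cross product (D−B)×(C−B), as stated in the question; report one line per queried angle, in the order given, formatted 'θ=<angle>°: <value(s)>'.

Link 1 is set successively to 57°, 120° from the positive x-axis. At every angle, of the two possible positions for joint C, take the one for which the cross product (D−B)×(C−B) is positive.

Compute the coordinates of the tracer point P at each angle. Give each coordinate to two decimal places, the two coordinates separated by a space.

A=(0,0), D=(4.00,0)
θ=57°: B = A + 3.00·(cos57°, sin57°) = (1.6339, 2.5160)
θ=57°: |BD| = 3.4538
θ=57°: circle(B,7.00) ∩ circle(D,6.00): a=3.6089, h=5.9980
θ=57°:   candidates: C₊=(8.4757,3.9961) cross=20.716; C₋=(-0.2632,-4.2220) cross=-20.716
θ=57°:   branch + wants cross > 0 → take C=(8.4757,3.9961) (cross=20.716)
θ=57°: ex = (C−B)/|BC| = (0.9774,0.2114); ey = (-0.2114,0.9774)
θ=57°: P = B + 3.05·ex + 2.98·ey = (3.9849,6.0735)
θ=120°: B = A + 3.00·(cos120°, sin120°) = (-1.5000, 2.5981)
θ=120°: |BD| = 6.0828
θ=120°: circle(B,7.00) ∩ circle(D,6.00): a=4.1100, h=5.6664
θ=120°:   candidates: C₊=(4.6365,5.9661) cross=34.467; C₋=(-0.2040,-4.2809) cross=-34.467
θ=120°:   branch + wants cross > 0 → take C=(4.6365,5.9661) (cross=34.467)
θ=120°: ex = (C−B)/|BC| = (0.8766,0.4812); ey = (-0.4812,0.8766)
θ=120°: P = B + 3.05·ex + 2.98·ey = (-0.2601,6.6780)

θ=57°: 3.98 6.07
θ=120°: -0.26 6.68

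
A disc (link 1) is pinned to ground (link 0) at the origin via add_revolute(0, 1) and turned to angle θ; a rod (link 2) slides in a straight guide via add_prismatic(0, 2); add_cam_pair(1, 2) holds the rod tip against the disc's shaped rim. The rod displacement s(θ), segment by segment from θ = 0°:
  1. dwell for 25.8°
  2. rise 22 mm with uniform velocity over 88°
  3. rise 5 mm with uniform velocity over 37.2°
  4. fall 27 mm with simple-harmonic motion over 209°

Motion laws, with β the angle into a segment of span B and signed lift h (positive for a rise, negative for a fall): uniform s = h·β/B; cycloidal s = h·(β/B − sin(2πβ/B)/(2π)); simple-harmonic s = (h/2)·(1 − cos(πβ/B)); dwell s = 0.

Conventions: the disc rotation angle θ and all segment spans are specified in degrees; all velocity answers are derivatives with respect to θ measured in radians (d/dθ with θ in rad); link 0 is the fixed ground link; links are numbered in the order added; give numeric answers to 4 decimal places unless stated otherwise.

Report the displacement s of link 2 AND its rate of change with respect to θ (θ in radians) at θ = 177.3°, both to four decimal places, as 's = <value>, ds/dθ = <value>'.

segment 1 (0° to 25.8°, dwell): s unchanged at 0.0000
segment 2 (25.8° to 113.8°, uniform, h = 22) is passed completely: s = 0.0000 + (22) = 22.0000
segment 3 (113.8° to 151°, uniform, h = 5) is passed completely: s = 22.0000 + (5) = 27.0000
θ = 177.3° falls in segment 4 (151° to 360°, simple-harmonic, h = -27): β = 177.3 − 151 = 26.3°, B = 209°; Δs = -27/2·(1 − cos(π·0.1258)) = -1.0413; s = 27.0000 − 1.0413 = 25.9587
velocity in seg [151°–360°] (simple-harmonic), θ in radians: β = 26.3° = 0.4590 rad, B = 209° = 3.6477 rad; ds/dθ = (πh/(2B)) sin(πβ/B) = (π·(-27)/(2·3.6477)) sin(π·0.1258) = -4.477623 mm/rad

s = 25.9587, ds/dθ = -4.4776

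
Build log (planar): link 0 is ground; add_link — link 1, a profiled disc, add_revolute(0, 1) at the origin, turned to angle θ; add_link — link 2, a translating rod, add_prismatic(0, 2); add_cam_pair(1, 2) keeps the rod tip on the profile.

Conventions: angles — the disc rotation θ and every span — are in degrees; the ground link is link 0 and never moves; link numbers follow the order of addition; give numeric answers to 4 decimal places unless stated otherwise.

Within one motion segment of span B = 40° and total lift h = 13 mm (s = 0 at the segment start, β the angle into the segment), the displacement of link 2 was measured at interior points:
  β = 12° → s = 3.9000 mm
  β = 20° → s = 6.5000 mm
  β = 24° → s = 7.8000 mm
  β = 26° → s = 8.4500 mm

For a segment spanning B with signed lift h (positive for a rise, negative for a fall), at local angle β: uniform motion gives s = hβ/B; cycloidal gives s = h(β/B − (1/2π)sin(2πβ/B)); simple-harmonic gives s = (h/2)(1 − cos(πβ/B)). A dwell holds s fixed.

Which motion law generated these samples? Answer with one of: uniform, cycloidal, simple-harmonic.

candidates at β/B = r: uniform s = h·r (linear in β); cycloidal s = h·(r − sin(2πr)/(2π)); simple-harmonic s = (h/2)(1 − cos(πr))
β=12°: printed 3.9000 | uniform 3.9000, cycloidal 1.9323, simple-harmonic 2.6794
β=20°: printed 6.5000 | uniform 6.5000, cycloidal 6.5000, simple-harmonic 6.5000
β=24°: printed 7.8000 | uniform 7.8000, cycloidal 9.0161, simple-harmonic 8.5086
β=26°: printed 8.4500 | uniform 8.4500, cycloidal 10.1239, simple-harmonic 9.4509
only one law matches every sample → uniform

uniform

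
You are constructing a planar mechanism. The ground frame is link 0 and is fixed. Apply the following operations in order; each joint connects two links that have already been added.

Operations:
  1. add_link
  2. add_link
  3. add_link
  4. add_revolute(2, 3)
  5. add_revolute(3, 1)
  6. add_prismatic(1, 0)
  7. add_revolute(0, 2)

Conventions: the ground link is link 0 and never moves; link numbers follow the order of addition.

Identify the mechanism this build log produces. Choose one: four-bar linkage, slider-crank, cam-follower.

links: 4 (incl. ground); joints: 3 revolute, 1 prismatic, 0 higher (cam) pair, forming one closed loop
4 links, 3 revolutes + 1 prismatic in one loop → slider-crank

slider-crank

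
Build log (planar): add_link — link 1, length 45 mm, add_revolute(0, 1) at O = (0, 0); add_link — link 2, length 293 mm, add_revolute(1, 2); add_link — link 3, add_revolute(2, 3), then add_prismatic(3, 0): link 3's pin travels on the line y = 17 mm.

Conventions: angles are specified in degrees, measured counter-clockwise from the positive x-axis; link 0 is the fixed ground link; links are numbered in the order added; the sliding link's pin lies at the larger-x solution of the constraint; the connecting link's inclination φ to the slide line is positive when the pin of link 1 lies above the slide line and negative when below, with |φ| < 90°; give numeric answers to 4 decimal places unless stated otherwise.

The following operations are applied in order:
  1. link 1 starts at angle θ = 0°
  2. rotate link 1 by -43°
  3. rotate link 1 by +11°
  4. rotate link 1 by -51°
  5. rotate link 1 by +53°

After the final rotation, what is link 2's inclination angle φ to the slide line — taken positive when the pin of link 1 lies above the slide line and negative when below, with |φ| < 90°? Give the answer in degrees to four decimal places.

geometry: r = 45 mm, L = 293 mm, e = 17 mm; θ starts at 0°
rotate link 1 by -43°: θ ← 0° -43° = -43°
rotate link 1 by +11°: θ ← -43° +11° = -32°
rotate link 1 by -51°: θ ← -32° -51° = -83°
rotate link 1 by +53°: θ ← -83° +53° = -30°
h = r sin θ − e = -22.500000 − 17 = -39.500000
sin φ = h / L = -39.500000 / 293 = -0.13481229
φ = arcsin(-0.13481229) = -7.747765°

-7.7478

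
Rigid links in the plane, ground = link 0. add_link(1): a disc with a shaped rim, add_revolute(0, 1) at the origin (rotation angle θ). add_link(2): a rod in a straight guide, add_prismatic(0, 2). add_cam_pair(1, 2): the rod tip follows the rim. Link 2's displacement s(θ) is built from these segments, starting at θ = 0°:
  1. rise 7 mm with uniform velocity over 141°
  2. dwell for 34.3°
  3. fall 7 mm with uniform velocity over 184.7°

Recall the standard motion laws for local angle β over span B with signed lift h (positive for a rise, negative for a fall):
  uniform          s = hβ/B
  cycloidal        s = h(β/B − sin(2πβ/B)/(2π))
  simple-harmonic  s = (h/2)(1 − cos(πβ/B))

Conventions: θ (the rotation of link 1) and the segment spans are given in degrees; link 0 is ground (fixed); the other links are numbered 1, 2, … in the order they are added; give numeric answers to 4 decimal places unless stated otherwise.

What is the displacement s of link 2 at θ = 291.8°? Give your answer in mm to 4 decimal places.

segment 1 (0° to 141°, uniform, h = 7) is passed completely: s = 0.0000 + (7) = 7.0000
segment 2 (141° to 175.3°, dwell): s unchanged at 7.0000
θ = 291.8° falls in segment 3 (175.3° to 360°, uniform, h = -7): β = 291.8 − 175.3 = 116.5°, B = 184.7°; Δs = -7·116.5/184.7 = -4.4153; s = 7.0000 − 4.4153 = 2.5847

2.5847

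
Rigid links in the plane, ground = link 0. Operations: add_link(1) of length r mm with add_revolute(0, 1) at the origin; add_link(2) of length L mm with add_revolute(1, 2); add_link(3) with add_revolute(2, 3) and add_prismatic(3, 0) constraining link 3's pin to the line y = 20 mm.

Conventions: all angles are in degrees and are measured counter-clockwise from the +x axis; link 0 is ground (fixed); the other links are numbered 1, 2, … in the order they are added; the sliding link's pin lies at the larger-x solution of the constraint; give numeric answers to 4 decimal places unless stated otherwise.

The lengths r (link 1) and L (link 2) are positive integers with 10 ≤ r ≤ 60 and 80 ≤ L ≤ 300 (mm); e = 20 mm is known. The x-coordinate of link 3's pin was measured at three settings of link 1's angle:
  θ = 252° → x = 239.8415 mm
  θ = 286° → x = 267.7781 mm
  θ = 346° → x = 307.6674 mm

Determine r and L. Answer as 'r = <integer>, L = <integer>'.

constraint per measurement: (x − r cos θ)² + (r sin θ − e)² = L²
subtracting the θ₁ and θ₂ equations cancels the r² and L² terms:
r = (x₁² − x₂²) / (2[(x₁cos θ₁ + e sin θ₁) − (x₂cos θ₂ + e sin θ₂)]) = 47.9999 → r = 48
L² = (x₁ − r cos θ₁)² + (r sin θ₁ − e)² = 69169.0232 → L = 263.0000 → L = 263
check at θ₃=346°: x = 307.6674 (printed 307.6674) ✓

r = 48, L = 263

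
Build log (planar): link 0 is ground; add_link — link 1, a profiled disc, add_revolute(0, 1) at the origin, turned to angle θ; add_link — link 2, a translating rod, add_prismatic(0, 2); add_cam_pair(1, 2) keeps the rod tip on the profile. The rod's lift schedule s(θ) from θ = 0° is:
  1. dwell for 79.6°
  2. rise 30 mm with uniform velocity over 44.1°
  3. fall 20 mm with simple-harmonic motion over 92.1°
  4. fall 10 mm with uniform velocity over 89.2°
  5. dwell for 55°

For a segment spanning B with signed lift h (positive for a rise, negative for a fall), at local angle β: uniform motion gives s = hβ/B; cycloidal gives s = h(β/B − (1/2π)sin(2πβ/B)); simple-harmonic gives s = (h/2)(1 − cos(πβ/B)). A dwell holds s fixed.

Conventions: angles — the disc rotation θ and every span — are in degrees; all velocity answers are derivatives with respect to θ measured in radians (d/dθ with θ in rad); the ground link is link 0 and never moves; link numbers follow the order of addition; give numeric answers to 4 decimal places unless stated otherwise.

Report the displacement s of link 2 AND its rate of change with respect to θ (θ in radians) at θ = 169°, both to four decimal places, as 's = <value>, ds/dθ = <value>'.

seg 1 [0°–79.6°] dwell: s stays 0.0000
seg 2 [79.6°–123.7°] uniform, h=30: full span → s += 30 → s = 30.0000
seg 3 [123.7°–215.8°] simple-harmonic, h=-20: θ=169° here. β=45.3, B=92.1. -20/2·(1 − cos(π·0.4919)) = -9.7442 → s = 20.2558
velocity in seg [123.7°–215.8°] (simple-harmonic), θ in radians: β = 45.3° = 0.7906 rad, B = 92.1° = 1.6074 rad; ds/dθ = (πh/(2B)) sin(πβ/B) = (π·(-20)/(2·1.6074)) sin(π·0.4919) = -19.537579 mm/rad

s = 20.2558, ds/dθ = -19.5376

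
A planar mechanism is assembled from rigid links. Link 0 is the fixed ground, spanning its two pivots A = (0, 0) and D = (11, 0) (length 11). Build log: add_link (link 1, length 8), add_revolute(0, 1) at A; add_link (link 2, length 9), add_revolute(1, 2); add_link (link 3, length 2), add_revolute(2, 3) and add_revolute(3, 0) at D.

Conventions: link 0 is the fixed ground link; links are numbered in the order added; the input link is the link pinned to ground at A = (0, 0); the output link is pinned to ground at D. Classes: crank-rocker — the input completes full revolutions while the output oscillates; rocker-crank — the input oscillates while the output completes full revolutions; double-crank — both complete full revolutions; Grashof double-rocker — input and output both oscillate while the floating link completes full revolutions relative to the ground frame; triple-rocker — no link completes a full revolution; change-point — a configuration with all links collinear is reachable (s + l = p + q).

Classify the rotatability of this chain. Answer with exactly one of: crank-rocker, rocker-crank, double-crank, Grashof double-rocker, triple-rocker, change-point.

lengths: ground=11, input=8, coupler=9, output=2
sorted: s=2 (shortest), l=11 (longest), p+q=17
s + l = 13 vs p + q = 17
s + l < p + q (Grashof) with shortest = output link → rocker-crank

rocker-crank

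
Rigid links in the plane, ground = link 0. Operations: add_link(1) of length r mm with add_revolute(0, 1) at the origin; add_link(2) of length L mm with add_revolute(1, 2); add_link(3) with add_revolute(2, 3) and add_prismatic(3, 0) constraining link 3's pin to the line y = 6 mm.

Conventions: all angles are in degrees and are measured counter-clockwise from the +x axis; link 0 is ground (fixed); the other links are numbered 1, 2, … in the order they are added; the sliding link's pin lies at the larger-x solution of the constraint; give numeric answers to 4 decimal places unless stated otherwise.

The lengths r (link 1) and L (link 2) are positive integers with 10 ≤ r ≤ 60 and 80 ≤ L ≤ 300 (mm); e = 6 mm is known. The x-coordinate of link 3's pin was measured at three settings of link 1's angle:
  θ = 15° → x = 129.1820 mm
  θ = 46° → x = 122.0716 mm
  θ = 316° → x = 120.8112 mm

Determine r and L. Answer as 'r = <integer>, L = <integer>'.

constraint per measurement: (x − r cos θ)² + (r sin θ − e)² = L²
subtracting the θ₁ and θ₂ equations cancels the r² and L² terms:
r = (x₁² − x₂²) / (2[(x₁cos θ₁ + e sin θ₁) − (x₂cos θ₂ + e sin θ₂)]) = 24.0000 → r = 24
L² = (x₁ − r cos θ₁)² + (r sin θ₁ − e)² = 11235.9982 → L = 106.0000 → L = 106
check at θ₃=316°: x = 120.8112 (printed 120.8112) ✓

r = 24, L = 106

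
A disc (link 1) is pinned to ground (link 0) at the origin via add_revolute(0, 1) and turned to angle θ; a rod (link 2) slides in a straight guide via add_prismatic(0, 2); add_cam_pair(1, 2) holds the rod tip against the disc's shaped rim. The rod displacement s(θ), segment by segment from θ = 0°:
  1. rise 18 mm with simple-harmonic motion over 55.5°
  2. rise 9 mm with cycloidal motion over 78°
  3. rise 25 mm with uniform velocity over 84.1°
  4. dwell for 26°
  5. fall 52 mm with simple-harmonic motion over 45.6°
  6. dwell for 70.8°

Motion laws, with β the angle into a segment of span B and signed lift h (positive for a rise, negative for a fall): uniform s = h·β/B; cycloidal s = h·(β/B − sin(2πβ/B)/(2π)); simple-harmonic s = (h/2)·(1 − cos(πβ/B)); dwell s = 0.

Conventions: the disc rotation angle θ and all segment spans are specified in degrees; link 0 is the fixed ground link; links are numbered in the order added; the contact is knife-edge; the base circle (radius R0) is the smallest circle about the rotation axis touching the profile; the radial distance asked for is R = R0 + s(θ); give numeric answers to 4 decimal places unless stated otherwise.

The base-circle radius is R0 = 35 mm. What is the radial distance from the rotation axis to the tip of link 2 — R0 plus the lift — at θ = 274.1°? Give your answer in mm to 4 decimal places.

segment 1 (0° to 55.5°, simple-harmonic, h = 18) is passed completely: s = 0.0000 + (18) = 18.0000
segment 2 (55.5° to 133.5°, cycloidal, h = 9) is passed completely: s = 18.0000 + (9) = 27.0000
segment 3 (133.5° to 217.6°, uniform, h = 25) is passed completely: s = 27.0000 + (25) = 52.0000
segment 4 (217.6° to 243.6°, dwell): s unchanged at 52.0000
θ = 274.1° falls in segment 5 (243.6° to 289.2°, simple-harmonic, h = -52): β = 274.1 − 243.6 = 30.5°, B = 45.6°; Δs = -52/2·(1 − cos(π·0.6689)) = -39.1548; s = 52.0000 − 39.1548 = 12.8452
R = R0 + s = 35 + 12.8452 = 47.8452

47.8452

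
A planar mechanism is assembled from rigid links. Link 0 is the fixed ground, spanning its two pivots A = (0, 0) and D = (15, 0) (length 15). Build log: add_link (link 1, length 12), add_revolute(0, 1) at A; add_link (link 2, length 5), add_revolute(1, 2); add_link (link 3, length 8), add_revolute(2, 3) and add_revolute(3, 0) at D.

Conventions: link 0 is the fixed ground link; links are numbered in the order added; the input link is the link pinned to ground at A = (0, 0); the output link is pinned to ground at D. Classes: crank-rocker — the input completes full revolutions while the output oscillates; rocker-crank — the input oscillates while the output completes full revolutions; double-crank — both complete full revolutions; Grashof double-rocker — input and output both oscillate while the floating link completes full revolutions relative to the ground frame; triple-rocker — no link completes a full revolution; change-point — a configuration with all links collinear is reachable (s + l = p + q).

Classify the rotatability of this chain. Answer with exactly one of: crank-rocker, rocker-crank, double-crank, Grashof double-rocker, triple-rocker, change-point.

lengths: ground=15, input=12, coupler=5, output=8
sorted: s=5 (shortest), l=15 (longest), p+q=20
s + l = 20 vs p + q = 20
s + l = p + q → change-point (collinear configuration reachable)

change-point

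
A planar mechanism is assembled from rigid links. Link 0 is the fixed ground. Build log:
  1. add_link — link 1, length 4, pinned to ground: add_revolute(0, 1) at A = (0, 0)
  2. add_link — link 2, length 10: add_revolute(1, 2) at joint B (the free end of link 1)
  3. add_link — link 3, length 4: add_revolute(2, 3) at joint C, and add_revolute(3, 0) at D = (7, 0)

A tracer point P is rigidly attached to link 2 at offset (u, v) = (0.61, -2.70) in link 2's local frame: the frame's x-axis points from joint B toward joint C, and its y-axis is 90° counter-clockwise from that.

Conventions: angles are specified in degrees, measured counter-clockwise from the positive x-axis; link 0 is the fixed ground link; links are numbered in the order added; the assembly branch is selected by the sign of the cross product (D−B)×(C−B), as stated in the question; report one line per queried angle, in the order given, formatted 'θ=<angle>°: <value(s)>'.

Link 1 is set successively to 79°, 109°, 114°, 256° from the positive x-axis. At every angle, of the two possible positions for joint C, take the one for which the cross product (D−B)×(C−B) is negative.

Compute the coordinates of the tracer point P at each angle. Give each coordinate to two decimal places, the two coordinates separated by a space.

A=(0,0), D=(7.00,0)
θ=79°: B = A + 4.00·(cos79°, sin79°) = (0.7632, 3.9265)
θ=79°: |BD| = 7.3699
θ=79°: circle(B,10.00) ∩ circle(D,4.00): a=9.3838, h=3.4560
θ=79°:   candidates: C₊=(10.5456,1.8516) cross=25.470; C₋=(6.8630,-3.9977) cross=-25.470
θ=79°:   branch - wants cross < 0 → take C=(6.8630,-3.9977) (cross=-25.470)
θ=79°: ex = (C−B)/|BC| = (0.6100,-0.7924); ey = (0.7924,0.6100)
θ=79°: P = B + 0.61·ex + -2.70·ey = (-1.0042,1.7962)
θ=109°: B = A + 4.00·(cos109°, sin109°) = (-1.3023, 3.7821)
θ=109°: |BD| = 9.1231
θ=109°: circle(B,10.00) ∩ circle(D,4.00): a=9.1652, h=3.9998
θ=109°:   candidates: C₊=(8.6965,3.6224) cross=36.491; C₋=(5.3802,-3.6573) cross=-36.491
θ=109°:   branch - wants cross < 0 → take C=(5.3802,-3.6573) (cross=-36.491)
θ=109°: ex = (C−B)/|BC| = (0.6682,-0.7439); ey = (0.7439,0.6682)
θ=109°: P = B + 0.61·ex + -2.70·ey = (-2.9033,1.5240)
θ=114°: B = A + 4.00·(cos114°, sin114°) = (-1.6269, 3.6542)
θ=114°: |BD| = 9.3690
θ=114°: circle(B,10.00) ∩ circle(D,4.00): a=9.1674, h=3.9949
θ=114°:   candidates: C₊=(8.3725,3.7572) cross=37.428; C₋=(5.2562,-3.5999) cross=-37.428
θ=114°:   branch - wants cross < 0 → take C=(5.2562,-3.5999) (cross=-37.428)
θ=114°: ex = (C−B)/|BC| = (0.6883,-0.7254); ey = (0.7254,0.6883)
θ=114°: P = B + 0.61·ex + -2.70·ey = (-3.1657,1.3532)
θ=256°: B = A + 4.00·(cos256°, sin256°) = (-0.9677, -3.8812)
θ=256°: |BD| = 8.8627
θ=256°: circle(B,10.00) ∩ circle(D,4.00): a=9.1703, h=3.9882
θ=256°:   candidates: C₊=(5.5300,3.7201) cross=35.346; C₋=(9.0230,-3.4507) cross=-35.346
θ=256°:   branch - wants cross < 0 → take C=(9.0230,-3.4507) (cross=-35.346)
θ=256°: ex = (C−B)/|BC| = (0.9991,0.0430); ey = (-0.0430,0.9991)
θ=256°: P = B + 0.61·ex + -2.70·ey = (-0.2420,-6.5524)

θ=79°: -1.00 1.80
θ=109°: -2.90 1.52
θ=114°: -3.17 1.35
θ=256°: -0.24 -6.55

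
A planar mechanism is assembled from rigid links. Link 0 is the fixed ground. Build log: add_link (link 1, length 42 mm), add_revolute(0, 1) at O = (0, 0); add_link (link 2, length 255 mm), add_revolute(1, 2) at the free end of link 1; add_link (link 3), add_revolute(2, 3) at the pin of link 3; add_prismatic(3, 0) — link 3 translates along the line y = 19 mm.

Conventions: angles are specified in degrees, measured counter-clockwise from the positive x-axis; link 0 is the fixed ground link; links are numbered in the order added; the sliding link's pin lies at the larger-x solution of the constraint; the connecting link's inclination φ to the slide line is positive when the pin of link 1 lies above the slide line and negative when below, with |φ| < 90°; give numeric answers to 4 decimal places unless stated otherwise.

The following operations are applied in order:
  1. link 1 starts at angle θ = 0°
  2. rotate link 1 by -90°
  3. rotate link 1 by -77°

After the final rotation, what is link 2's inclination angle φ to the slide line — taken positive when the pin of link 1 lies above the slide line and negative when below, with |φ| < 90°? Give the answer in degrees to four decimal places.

geometry: r = 42 mm, L = 255 mm, e = 19 mm; θ starts at 0°
rotate link 1 by -90°: θ ← 0° -90° = -90°
rotate link 1 by -77°: θ ← -90° -77° = -167°
h = r sin θ − e = -9.447944 − 19 = -28.447944
sin φ = h / L = -28.447944 / 255 = -0.11156057
φ = arcsin(-0.11156057) = -6.405283°

-6.4053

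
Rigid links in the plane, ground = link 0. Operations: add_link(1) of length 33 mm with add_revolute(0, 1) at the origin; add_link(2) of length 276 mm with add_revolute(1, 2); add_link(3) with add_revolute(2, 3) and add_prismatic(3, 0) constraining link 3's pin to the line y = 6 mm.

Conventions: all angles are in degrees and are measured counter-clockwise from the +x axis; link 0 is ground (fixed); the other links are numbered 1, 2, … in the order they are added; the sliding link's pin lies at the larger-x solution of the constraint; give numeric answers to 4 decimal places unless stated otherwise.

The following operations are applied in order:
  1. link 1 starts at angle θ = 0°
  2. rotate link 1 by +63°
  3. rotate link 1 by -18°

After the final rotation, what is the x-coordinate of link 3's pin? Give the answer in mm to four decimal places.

geometry: r = 33 mm, L = 276 mm, e = 6 mm; θ starts at 0°
rotate link 1 by +63°: θ ← 0° +63° = 63°
rotate link 1 by -18°: θ ← 63° -18° = 45°
crank pin P = (r cos θ, r sin θ) = (23.334524, 23.334524)
h = r sin θ − e = 23.334524 − 6 = 17.334524
x = r cos θ + √(L² − h²) = 23.334524 + 275.455104 = 298.789628

298.7896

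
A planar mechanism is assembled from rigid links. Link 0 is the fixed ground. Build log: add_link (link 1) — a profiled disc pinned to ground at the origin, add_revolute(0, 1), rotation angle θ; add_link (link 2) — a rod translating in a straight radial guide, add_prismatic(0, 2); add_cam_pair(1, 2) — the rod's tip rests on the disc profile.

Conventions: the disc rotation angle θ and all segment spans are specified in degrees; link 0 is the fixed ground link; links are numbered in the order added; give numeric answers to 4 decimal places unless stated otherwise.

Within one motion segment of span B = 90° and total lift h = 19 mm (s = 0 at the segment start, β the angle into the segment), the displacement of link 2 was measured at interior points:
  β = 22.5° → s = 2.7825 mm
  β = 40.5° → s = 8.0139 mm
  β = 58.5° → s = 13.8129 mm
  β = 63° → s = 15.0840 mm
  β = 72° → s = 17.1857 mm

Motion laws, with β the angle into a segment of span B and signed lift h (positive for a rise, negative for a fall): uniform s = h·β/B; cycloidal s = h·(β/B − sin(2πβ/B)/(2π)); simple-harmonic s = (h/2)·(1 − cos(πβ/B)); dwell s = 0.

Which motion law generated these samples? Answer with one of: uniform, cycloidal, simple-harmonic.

candidates at β/B = r: uniform s = h·r (linear in β); cycloidal s = h·(r − sin(2πr)/(2π)); simple-harmonic s = (h/2)(1 − cos(πr))
β=22.5°: printed 2.7825 | uniform 4.7500, cycloidal 1.7261, simple-harmonic 2.7825
β=40.5°: printed 8.0139 | uniform 8.5500, cycloidal 7.6155, simple-harmonic 8.0139
β=58.5°: printed 13.8129 | uniform 12.3500, cycloidal 14.7964, simple-harmonic 13.8129
β=63°: printed 15.0840 | uniform 13.3000, cycloidal 16.1759, simple-harmonic 15.0840
β=72°: printed 17.1857 | uniform 15.2000, cycloidal 18.0759, simple-harmonic 17.1857
only one law matches every sample → simple-harmonic

simple-harmonic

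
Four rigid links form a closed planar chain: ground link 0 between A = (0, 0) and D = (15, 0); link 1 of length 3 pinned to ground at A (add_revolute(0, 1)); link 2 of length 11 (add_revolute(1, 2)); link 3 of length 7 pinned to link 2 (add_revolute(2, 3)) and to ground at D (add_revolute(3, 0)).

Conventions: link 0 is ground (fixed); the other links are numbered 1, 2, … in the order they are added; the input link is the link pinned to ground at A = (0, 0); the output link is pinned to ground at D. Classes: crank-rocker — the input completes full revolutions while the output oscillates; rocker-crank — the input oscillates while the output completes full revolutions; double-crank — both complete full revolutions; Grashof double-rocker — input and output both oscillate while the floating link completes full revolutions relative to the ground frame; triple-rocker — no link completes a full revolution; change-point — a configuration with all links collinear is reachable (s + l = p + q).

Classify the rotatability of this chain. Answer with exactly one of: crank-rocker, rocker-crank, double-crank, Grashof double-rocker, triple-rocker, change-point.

lengths: ground=15, input=3, coupler=11, output=7
sorted: s=3 (shortest), l=15 (longest), p+q=18
s + l = 18 vs p + q = 18
s + l = p + q → change-point (collinear configuration reachable)

change-point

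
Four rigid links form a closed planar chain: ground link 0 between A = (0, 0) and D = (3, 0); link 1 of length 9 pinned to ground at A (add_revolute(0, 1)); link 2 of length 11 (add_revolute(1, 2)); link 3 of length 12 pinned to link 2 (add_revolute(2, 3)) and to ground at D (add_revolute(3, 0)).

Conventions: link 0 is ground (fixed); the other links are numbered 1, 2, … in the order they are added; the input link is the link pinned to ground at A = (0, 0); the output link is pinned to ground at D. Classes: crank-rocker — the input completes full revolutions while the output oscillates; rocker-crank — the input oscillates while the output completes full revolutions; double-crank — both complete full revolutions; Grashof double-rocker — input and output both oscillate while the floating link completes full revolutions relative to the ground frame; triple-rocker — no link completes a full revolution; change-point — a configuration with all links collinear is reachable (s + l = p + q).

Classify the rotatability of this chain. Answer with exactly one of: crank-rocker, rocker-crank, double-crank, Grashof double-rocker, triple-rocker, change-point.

lengths: ground=3, input=9, coupler=11, output=12
sorted: s=3 (shortest), l=12 (longest), p+q=20
s + l = 15 vs p + q = 20
s + l < p + q (Grashof) with shortest = ground link → double-crank

double-crank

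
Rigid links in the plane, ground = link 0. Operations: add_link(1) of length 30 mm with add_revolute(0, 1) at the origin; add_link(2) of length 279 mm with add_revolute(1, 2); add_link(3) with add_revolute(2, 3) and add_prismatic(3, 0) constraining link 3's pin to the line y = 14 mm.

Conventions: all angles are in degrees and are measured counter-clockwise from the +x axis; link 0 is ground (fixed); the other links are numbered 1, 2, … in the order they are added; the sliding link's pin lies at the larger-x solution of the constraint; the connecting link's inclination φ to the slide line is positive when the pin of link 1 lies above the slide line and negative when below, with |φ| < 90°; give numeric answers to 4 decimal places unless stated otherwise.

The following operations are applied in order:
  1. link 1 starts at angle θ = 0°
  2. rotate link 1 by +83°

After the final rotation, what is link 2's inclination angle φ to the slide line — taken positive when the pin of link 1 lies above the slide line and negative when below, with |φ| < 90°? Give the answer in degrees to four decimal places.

geometry: r = 30 mm, L = 279 mm, e = 14 mm; θ starts at 0°
rotate link 1 by +83°: θ ← 0° +83° = 83°
h = r sin θ − e = 29.776385 − 14 = 15.776385
sin φ = h / L = 15.776385 / 279 = 0.05654618
φ = arcsin(0.05654618) = 3.241587°

3.2416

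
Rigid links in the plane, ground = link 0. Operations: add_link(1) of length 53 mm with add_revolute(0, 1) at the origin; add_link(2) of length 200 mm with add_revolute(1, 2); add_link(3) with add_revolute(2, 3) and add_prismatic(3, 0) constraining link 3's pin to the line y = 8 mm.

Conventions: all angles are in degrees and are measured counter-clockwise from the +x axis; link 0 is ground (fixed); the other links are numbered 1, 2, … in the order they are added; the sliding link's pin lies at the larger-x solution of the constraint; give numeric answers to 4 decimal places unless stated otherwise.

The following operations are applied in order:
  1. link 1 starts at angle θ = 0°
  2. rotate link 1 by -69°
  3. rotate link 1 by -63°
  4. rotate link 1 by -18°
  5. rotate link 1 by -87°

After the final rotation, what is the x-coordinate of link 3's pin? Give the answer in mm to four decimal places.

geometry: r = 53 mm, L = 200 mm, e = 8 mm; θ starts at 0°
rotate link 1 by -69°: θ ← 0° -69° = -69°
rotate link 1 by -63°: θ ← -69° -63° = -132°
rotate link 1 by -18°: θ ← -132° -18° = -150°
rotate link 1 by -87°: θ ← -150° -87° = -237°
crank pin P = (r cos θ, r sin θ) = (-28.865869, 44.449540)
h = r sin θ − e = 44.449540 − 8 = 36.449540
x = r cos θ + √(L² − h²) = -28.865869 + 196.650530 = 167.784661

167.7847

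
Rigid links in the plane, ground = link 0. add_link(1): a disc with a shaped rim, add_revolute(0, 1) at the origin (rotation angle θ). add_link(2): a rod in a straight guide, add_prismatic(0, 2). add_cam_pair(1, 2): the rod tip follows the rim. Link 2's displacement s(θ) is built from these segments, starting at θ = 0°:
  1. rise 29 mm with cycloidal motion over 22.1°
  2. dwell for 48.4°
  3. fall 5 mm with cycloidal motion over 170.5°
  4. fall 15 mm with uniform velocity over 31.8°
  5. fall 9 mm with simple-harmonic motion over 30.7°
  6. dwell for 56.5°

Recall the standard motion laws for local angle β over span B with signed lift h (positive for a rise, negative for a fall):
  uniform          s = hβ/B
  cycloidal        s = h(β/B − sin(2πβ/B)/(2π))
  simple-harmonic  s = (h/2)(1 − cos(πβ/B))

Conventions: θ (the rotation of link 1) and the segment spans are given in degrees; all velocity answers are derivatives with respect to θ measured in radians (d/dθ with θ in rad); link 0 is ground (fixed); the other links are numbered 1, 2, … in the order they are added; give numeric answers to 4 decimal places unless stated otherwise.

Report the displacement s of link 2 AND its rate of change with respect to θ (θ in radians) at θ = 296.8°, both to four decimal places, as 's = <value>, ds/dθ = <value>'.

segment 1 (0° to 22.1°, cycloidal, h = 29) is passed completely: s = 0.0000 + (29) = 29.0000
segment 2 (22.1° to 70.5°, dwell): s unchanged at 29.0000
segment 3 (70.5° to 241°, cycloidal, h = -5) is passed completely: s = 29.0000 + (-5) = 24.0000
segment 4 (241° to 272.8°, uniform, h = -15) is passed completely: s = 24.0000 + (-15) = 9.0000
θ = 296.8° falls in segment 5 (272.8° to 303.5°, simple-harmonic, h = -9): β = 296.8 − 272.8 = 24°, B = 30.7°; Δs = -9/2·(1 − cos(π·0.7818)) = -7.9831; s = 9.0000 − 7.9831 = 1.0169
velocity in seg [272.8°–303.5°] (simple-harmonic), θ in radians: β = 24° = 0.4189 rad, B = 30.7° = 0.5358 rad; ds/dθ = (πh/(2B)) sin(πβ/B) = (π·(-9)/(2·0.5358)) sin(π·0.7818) = -16.705432 mm/rad

s = 1.0169, ds/dθ = -16.7054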